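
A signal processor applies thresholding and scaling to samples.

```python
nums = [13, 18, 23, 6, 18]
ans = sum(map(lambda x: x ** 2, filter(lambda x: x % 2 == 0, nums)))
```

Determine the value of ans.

Step 1: Filter even numbers from [13, 18, 23, 6, 18]: [18, 6, 18]
Step 2: Square each: [324, 36, 324]
Step 3: Sum = 684.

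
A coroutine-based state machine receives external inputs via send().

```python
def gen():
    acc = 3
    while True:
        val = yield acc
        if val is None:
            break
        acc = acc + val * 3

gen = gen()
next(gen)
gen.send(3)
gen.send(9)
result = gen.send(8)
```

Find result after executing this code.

Step 1: next() -> yield acc=3.
Step 2: send(3) -> val=3, acc = 3 + 3*3 = 12, yield 12.
Step 3: send(9) -> val=9, acc = 12 + 9*3 = 39, yield 39.
Step 4: send(8) -> val=8, acc = 39 + 8*3 = 63, yield 63.
Therefore result = 63.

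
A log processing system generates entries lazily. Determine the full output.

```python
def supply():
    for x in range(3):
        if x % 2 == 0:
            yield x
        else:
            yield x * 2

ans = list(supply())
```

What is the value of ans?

Step 1: For each x in range(3), yield x if even, else x*2:
  x=0 (even): yield 0
  x=1 (odd): yield 1*2 = 2
  x=2 (even): yield 2
Therefore ans = [0, 2, 2].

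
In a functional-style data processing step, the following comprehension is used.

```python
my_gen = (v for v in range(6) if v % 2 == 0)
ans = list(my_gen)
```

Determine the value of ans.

Step 1: Filter range(6) keeping only even values:
  v=0: even, included
  v=1: odd, excluded
  v=2: even, included
  v=3: odd, excluded
  v=4: even, included
  v=5: odd, excluded
Therefore ans = [0, 2, 4].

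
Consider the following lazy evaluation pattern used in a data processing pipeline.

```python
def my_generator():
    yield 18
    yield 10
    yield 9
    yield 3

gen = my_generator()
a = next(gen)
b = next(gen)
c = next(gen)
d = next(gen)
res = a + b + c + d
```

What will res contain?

Step 1: Create generator and consume all values:
  a = next(gen) = 18
  b = next(gen) = 10
  c = next(gen) = 9
  d = next(gen) = 3
Step 2: res = 18 + 10 + 9 + 3 = 40.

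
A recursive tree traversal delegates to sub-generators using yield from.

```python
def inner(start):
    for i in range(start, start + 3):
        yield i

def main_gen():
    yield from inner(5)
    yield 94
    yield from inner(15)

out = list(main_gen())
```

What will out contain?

Step 1: main_gen() delegates to inner(5):
  yield 5
  yield 6
  yield 7
Step 2: yield 94
Step 3: Delegates to inner(15):
  yield 15
  yield 16
  yield 17
Therefore out = [5, 6, 7, 94, 15, 16, 17].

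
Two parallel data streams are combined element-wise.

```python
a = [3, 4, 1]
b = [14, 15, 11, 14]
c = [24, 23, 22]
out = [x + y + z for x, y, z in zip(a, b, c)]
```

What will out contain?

Step 1: zip three lists (truncates to shortest, len=3):
  3 + 14 + 24 = 41
  4 + 15 + 23 = 42
  1 + 11 + 22 = 34
Therefore out = [41, 42, 34].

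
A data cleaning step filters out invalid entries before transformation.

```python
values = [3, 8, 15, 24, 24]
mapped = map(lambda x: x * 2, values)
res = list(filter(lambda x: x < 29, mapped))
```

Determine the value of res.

Step 1: Map x * 2:
  3 -> 6
  8 -> 16
  15 -> 30
  24 -> 48
  24 -> 48
Step 2: Filter for < 29:
  6: kept
  16: kept
  30: removed
  48: removed
  48: removed
Therefore res = [6, 16].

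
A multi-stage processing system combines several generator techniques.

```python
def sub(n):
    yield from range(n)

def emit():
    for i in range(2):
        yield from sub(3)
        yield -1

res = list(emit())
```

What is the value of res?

Step 1: For each i in range(2):
  i=0: yield from sub(3) -> [0, 1, 2], then yield -1
  i=1: yield from sub(3) -> [0, 1, 2], then yield -1
Therefore res = [0, 1, 2, -1, 0, 1, 2, -1].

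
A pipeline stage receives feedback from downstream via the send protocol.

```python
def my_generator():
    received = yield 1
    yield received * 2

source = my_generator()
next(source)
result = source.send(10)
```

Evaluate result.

Step 1: next(source) advances to first yield, producing 1.
Step 2: send(10) resumes, received = 10.
Step 3: yield received * 2 = 10 * 2 = 20.
Therefore result = 20.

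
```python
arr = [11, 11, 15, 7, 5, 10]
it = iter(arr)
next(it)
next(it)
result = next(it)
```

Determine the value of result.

Step 1: Create iterator over [11, 11, 15, 7, 5, 10].
Step 2: next() consumes 11.
Step 3: next() consumes 11.
Step 4: next() returns 15.
Therefore result = 15.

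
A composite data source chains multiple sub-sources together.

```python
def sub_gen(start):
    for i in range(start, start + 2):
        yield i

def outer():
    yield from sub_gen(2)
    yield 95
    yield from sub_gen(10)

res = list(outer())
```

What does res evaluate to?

Step 1: outer() delegates to sub_gen(2):
  yield 2
  yield 3
Step 2: yield 95
Step 3: Delegates to sub_gen(10):
  yield 10
  yield 11
Therefore res = [2, 3, 95, 10, 11].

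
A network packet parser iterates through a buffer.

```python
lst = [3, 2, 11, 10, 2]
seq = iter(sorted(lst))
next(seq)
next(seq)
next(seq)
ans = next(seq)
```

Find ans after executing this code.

Step 1: sorted([3, 2, 11, 10, 2]) = [2, 2, 3, 10, 11].
Step 2: Create iterator and skip 3 elements.
Step 3: next() returns 10.
Therefore ans = 10.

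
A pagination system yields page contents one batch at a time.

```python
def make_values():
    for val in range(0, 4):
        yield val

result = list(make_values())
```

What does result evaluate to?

Step 1: The generator yields each value from range(0, 4).
Step 2: list() consumes all yields: [0, 1, 2, 3].
Therefore result = [0, 1, 2, 3].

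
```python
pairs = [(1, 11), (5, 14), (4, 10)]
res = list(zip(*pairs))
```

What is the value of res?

Step 1: zip(*pairs) transposes: unzips [(1, 11), (5, 14), (4, 10)] into separate sequences.
Step 2: First elements: (1, 5, 4), second elements: (11, 14, 10).
Therefore res = [(1, 5, 4), (11, 14, 10)].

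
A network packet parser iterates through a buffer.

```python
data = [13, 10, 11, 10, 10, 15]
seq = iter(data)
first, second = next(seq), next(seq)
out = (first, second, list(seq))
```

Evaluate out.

Step 1: Create iterator over [13, 10, 11, 10, 10, 15].
Step 2: first = 13, second = 10.
Step 3: Remaining elements: [11, 10, 10, 15].
Therefore out = (13, 10, [11, 10, 10, 15]).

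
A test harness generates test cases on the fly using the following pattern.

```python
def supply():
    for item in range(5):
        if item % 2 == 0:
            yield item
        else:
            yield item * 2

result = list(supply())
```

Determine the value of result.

Step 1: For each item in range(5), yield item if even, else item*2:
  item=0 (even): yield 0
  item=1 (odd): yield 1*2 = 2
  item=2 (even): yield 2
  item=3 (odd): yield 3*2 = 6
  item=4 (even): yield 4
Therefore result = [0, 2, 2, 6, 4].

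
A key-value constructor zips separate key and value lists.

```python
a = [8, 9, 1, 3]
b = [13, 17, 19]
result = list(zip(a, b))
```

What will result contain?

Step 1: zip stops at shortest (len(a)=4, len(b)=3):
  Index 0: (8, 13)
  Index 1: (9, 17)
  Index 2: (1, 19)
Step 2: Last element of a (3) has no pair, dropped.
Therefore result = [(8, 13), (9, 17), (1, 19)].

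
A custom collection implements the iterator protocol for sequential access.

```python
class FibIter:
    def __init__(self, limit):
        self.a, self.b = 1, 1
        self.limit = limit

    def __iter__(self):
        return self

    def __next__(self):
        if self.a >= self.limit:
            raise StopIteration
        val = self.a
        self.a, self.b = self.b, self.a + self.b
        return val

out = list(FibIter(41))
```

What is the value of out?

Step 1: Fibonacci-like sequence (a=1, b=1) until >= 41:
  Yield 1, then a,b = 1,2
  Yield 1, then a,b = 2,3
  Yield 2, then a,b = 3,5
  Yield 3, then a,b = 5,8
  Yield 5, then a,b = 8,13
  Yield 8, then a,b = 13,21
  Yield 13, then a,b = 21,34
  Yield 21, then a,b = 34,55
  Yield 34, then a,b = 55,89
Step 2: 55 >= 41, stop.
Therefore out = [1, 1, 2, 3, 5, 8, 13, 21, 34].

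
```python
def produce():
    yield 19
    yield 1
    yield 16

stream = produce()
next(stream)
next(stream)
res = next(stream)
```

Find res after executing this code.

Step 1: produce() creates a generator.
Step 2: next(stream) yields 19 (consumed and discarded).
Step 3: next(stream) yields 1 (consumed and discarded).
Step 4: next(stream) yields 16, assigned to res.
Therefore res = 16.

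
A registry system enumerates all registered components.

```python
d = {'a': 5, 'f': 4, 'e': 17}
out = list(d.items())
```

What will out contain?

Step 1: d.items() returns (key, value) pairs in insertion order.
Therefore out = [('a', 5), ('f', 4), ('e', 17)].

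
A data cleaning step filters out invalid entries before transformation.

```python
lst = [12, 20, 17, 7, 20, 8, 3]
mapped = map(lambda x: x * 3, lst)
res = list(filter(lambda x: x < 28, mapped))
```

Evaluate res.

Step 1: Map x * 3:
  12 -> 36
  20 -> 60
  17 -> 51
  7 -> 21
  20 -> 60
  8 -> 24
  3 -> 9
Step 2: Filter for < 28:
  36: removed
  60: removed
  51: removed
  21: kept
  60: removed
  24: kept
  9: kept
Therefore res = [21, 24, 9].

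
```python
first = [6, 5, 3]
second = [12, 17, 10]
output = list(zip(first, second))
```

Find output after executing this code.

Step 1: zip pairs elements at same index:
  Index 0: (6, 12)
  Index 1: (5, 17)
  Index 2: (3, 10)
Therefore output = [(6, 12), (5, 17), (3, 10)].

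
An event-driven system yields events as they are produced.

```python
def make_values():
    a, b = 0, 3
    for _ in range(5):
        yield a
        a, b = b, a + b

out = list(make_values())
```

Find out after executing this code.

Step 1: Fibonacci-like sequence starting with a=0, b=3:
  Iteration 1: yield a=0, then a,b = 3,3
  Iteration 2: yield a=3, then a,b = 3,6
  Iteration 3: yield a=3, then a,b = 6,9
  Iteration 4: yield a=6, then a,b = 9,15
  Iteration 5: yield a=9, then a,b = 15,24
Therefore out = [0, 3, 3, 6, 9].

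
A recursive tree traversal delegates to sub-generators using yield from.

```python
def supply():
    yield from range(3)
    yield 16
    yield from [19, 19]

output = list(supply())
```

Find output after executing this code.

Step 1: Trace yields in order:
  yield 0
  yield 1
  yield 2
  yield 16
  yield 19
  yield 19
Therefore output = [0, 1, 2, 16, 19, 19].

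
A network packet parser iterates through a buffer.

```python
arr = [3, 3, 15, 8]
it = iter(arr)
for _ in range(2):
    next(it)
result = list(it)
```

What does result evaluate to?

Step 1: Create iterator over [3, 3, 15, 8].
Step 2: Advance 2 positions (consuming [3, 3]).
Step 3: list() collects remaining elements: [15, 8].
Therefore result = [15, 8].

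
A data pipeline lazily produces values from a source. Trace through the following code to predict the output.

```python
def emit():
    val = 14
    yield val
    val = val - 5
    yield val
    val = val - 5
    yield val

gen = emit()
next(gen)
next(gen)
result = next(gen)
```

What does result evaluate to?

Step 1: Trace through generator execution:
  Yield 1: val starts at 14, yield 14
  Yield 2: val = 14 - 5 = 9, yield 9
  Yield 3: val = 9 - 5 = 4, yield 4
Step 2: First next() gets 14, second next() gets the second value, third next() yields 4.
Therefore result = 4.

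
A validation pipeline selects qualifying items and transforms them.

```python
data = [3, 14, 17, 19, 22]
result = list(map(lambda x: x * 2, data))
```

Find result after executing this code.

Step 1: Apply lambda x: x * 2 to each element:
  3 -> 6
  14 -> 28
  17 -> 34
  19 -> 38
  22 -> 44
Therefore result = [6, 28, 34, 38, 44].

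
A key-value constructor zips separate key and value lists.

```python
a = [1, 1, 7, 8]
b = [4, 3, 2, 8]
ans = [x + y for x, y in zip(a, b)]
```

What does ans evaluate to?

Step 1: Add corresponding elements:
  1 + 4 = 5
  1 + 3 = 4
  7 + 2 = 9
  8 + 8 = 16
Therefore ans = [5, 4, 9, 16].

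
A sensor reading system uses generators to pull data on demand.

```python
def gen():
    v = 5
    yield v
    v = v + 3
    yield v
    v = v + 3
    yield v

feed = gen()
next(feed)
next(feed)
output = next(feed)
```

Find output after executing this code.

Step 1: Trace through generator execution:
  Yield 1: v starts at 5, yield 5
  Yield 2: v = 5 + 3 = 8, yield 8
  Yield 3: v = 8 + 3 = 11, yield 11
Step 2: First next() gets 5, second next() gets the second value, third next() yields 11.
Therefore output = 11.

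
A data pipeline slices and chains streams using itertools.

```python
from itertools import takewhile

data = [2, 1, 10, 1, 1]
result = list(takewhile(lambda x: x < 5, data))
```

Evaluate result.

Step 1: takewhile stops at first element >= 5:
  2 < 5: take
  1 < 5: take
  10 >= 5: stop
Therefore result = [2, 1].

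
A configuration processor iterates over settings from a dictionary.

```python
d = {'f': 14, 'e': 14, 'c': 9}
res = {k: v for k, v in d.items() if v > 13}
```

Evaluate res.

Step 1: Filter items where value > 13:
  'f': 14 > 13: kept
  'e': 14 > 13: kept
  'c': 9 <= 13: removed
Therefore res = {'f': 14, 'e': 14}.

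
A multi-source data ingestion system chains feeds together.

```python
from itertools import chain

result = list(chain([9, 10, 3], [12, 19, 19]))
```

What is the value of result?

Step 1: chain() concatenates iterables: [9, 10, 3] + [12, 19, 19].
Therefore result = [9, 10, 3, 12, 19, 19].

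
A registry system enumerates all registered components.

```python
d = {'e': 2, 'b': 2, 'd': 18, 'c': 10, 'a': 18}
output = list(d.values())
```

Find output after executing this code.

Step 1: d.values() returns the dictionary values in insertion order.
Therefore output = [2, 2, 18, 10, 18].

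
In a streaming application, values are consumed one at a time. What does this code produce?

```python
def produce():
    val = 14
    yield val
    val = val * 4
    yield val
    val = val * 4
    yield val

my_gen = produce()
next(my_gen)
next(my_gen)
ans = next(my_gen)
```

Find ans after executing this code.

Step 1: Trace through generator execution:
  Yield 1: val starts at 14, yield 14
  Yield 2: val = 14 * 4 = 56, yield 56
  Yield 3: val = 56 * 4 = 224, yield 224
Step 2: First next() gets 14, second next() gets the second value, third next() yields 224.
Therefore ans = 224.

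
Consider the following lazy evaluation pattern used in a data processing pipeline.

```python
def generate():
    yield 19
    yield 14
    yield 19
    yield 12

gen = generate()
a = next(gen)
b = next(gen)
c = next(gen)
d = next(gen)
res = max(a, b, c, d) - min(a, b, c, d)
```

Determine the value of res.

Step 1: Create generator and consume all values:
  a = next(gen) = 19
  b = next(gen) = 14
  c = next(gen) = 19
  d = next(gen) = 12
Step 2: max = 19, min = 12, res = 19 - 12 = 7.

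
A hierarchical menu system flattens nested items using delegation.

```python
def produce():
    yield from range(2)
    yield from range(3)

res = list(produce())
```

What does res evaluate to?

Step 1: Trace yields in order:
  yield 0
  yield 1
  yield 0
  yield 1
  yield 2
Therefore res = [0, 1, 0, 1, 2].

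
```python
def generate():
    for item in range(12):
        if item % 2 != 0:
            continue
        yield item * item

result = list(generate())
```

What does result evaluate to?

Step 1: Only yield item**2 when item is divisible by 2:
  item=0: 0 % 2 == 0, yield 0**2 = 0
  item=2: 2 % 2 == 0, yield 2**2 = 4
  item=4: 4 % 2 == 0, yield 4**2 = 16
  item=6: 6 % 2 == 0, yield 6**2 = 36
  item=8: 8 % 2 == 0, yield 8**2 = 64
  item=10: 10 % 2 == 0, yield 10**2 = 100
Therefore result = [0, 4, 16, 36, 64, 100].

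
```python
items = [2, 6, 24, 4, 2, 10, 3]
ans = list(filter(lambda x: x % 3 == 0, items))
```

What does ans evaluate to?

Step 1: Filter elements divisible by 3:
  2 % 3 = 2: removed
  6 % 3 = 0: kept
  24 % 3 = 0: kept
  4 % 3 = 1: removed
  2 % 3 = 2: removed
  10 % 3 = 1: removed
  3 % 3 = 0: kept
Therefore ans = [6, 24, 3].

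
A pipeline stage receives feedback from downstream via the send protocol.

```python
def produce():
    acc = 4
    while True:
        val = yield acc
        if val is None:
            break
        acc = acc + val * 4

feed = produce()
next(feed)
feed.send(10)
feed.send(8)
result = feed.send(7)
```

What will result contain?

Step 1: next() -> yield acc=4.
Step 2: send(10) -> val=10, acc = 4 + 10*4 = 44, yield 44.
Step 3: send(8) -> val=8, acc = 44 + 8*4 = 76, yield 76.
Step 4: send(7) -> val=7, acc = 76 + 7*4 = 104, yield 104.
Therefore result = 104.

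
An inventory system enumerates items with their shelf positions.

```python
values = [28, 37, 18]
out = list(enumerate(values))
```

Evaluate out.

Step 1: enumerate pairs each element with its index:
  (0, 28)
  (1, 37)
  (2, 18)
Therefore out = [(0, 28), (1, 37), (2, 18)].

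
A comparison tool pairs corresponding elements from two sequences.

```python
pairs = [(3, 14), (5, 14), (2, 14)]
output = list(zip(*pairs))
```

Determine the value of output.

Step 1: zip(*pairs) transposes: unzips [(3, 14), (5, 14), (2, 14)] into separate sequences.
Step 2: First elements: (3, 5, 2), second elements: (14, 14, 14).
Therefore output = [(3, 5, 2), (14, 14, 14)].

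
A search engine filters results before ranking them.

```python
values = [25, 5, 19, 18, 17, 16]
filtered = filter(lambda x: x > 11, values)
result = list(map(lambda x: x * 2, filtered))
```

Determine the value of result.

Step 1: Filter values for elements > 11:
  25: kept
  5: removed
  19: kept
  18: kept
  17: kept
  16: kept
Step 2: Map x * 2 on filtered [25, 19, 18, 17, 16]:
  25 -> 50
  19 -> 38
  18 -> 36
  17 -> 34
  16 -> 32
Therefore result = [50, 38, 36, 34, 32].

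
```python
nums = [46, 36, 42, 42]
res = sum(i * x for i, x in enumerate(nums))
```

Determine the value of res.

Step 1: Compute i * x for each (i, x) in enumerate([46, 36, 42, 42]):
  i=0, x=46: 0*46 = 0
  i=1, x=36: 1*36 = 36
  i=2, x=42: 2*42 = 84
  i=3, x=42: 3*42 = 126
Step 2: sum = 0 + 36 + 84 + 126 = 246.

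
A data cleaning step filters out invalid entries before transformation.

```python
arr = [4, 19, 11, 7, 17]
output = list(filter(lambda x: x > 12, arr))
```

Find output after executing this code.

Step 1: Filter elements > 12:
  4: removed
  19: kept
  11: removed
  7: removed
  17: kept
Therefore output = [19, 17].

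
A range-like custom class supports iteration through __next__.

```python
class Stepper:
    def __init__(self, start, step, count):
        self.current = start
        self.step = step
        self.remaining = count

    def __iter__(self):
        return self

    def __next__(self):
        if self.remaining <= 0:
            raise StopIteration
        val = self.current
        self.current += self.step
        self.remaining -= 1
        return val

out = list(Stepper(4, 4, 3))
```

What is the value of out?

Step 1: Stepper starts at 4, increments by 4, for 3 steps:
  Yield 4, then current += 4
  Yield 8, then current += 4
  Yield 12, then current += 4
Therefore out = [4, 8, 12].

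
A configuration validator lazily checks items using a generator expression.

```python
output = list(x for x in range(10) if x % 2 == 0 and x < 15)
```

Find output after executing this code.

Step 1: Filter range(10) where x % 2 == 0 and x < 15:
  x=0: both conditions met, included
  x=1: excluded (1 % 2 != 0)
  x=2: both conditions met, included
  x=3: excluded (3 % 2 != 0)
  x=4: both conditions met, included
  x=5: excluded (5 % 2 != 0)
  x=6: both conditions met, included
  x=7: excluded (7 % 2 != 0)
  x=8: both conditions met, included
  x=9: excluded (9 % 2 != 0)
Therefore output = [0, 2, 4, 6, 8].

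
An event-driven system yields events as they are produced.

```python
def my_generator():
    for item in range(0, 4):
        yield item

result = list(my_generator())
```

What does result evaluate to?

Step 1: The generator yields each value from range(0, 4).
Step 2: list() consumes all yields: [0, 1, 2, 3].
Therefore result = [0, 1, 2, 3].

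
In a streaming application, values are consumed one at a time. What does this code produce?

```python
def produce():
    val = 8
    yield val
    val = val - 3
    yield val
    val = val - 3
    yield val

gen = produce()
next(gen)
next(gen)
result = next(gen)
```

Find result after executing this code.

Step 1: Trace through generator execution:
  Yield 1: val starts at 8, yield 8
  Yield 2: val = 8 - 3 = 5, yield 5
  Yield 3: val = 5 - 3 = 2, yield 2
Step 2: First next() gets 8, second next() gets the second value, third next() yields 2.
Therefore result = 2.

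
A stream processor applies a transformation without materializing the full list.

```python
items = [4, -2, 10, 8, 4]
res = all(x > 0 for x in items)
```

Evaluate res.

Step 1: Check x > 0 for each element in [4, -2, 10, 8, 4]:
  4 > 0: True
  -2 > 0: False
  10 > 0: True
  8 > 0: True
  4 > 0: True
Step 2: all() returns False.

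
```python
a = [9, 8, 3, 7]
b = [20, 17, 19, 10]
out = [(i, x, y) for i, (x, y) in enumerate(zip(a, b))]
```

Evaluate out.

Step 1: enumerate(zip(a, b)) gives index with paired elements:
  i=0: (9, 20)
  i=1: (8, 17)
  i=2: (3, 19)
  i=3: (7, 10)
Therefore out = [(0, 9, 20), (1, 8, 17), (2, 3, 19), (3, 7, 10)].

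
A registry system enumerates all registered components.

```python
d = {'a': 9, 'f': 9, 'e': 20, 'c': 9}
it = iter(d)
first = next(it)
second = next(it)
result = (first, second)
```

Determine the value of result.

Step 1: iter(d) iterates over keys: ['a', 'f', 'e', 'c'].
Step 2: first = next(it) = 'a', second = next(it) = 'f'.
Therefore result = ('a', 'f').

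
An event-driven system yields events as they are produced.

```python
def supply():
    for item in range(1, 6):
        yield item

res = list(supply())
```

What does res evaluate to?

Step 1: The generator yields each value from range(1, 6).
Step 2: list() consumes all yields: [1, 2, 3, 4, 5].
Therefore res = [1, 2, 3, 4, 5].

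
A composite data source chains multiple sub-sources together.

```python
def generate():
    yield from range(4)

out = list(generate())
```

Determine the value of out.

Step 1: yield from delegates to the iterable, yielding each element.
Step 2: Collected values: [0, 1, 2, 3].
Therefore out = [0, 1, 2, 3].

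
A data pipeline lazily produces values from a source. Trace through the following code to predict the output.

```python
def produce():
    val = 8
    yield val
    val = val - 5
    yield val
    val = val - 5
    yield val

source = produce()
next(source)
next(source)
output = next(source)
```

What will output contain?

Step 1: Trace through generator execution:
  Yield 1: val starts at 8, yield 8
  Yield 2: val = 8 - 5 = 3, yield 3
  Yield 3: val = 3 - 5 = -2, yield -2
Step 2: First next() gets 8, second next() gets the second value, third next() yields -2.
Therefore output = -2.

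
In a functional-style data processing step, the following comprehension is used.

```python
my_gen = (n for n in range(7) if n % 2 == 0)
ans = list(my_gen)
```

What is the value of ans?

Step 1: Filter range(7) keeping only even values:
  n=0: even, included
  n=1: odd, excluded
  n=2: even, included
  n=3: odd, excluded
  n=4: even, included
  n=5: odd, excluded
  n=6: even, included
Therefore ans = [0, 2, 4, 6].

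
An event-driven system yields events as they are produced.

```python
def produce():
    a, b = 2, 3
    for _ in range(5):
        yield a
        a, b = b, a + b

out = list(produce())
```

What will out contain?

Step 1: Fibonacci-like sequence starting with a=2, b=3:
  Iteration 1: yield a=2, then a,b = 3,5
  Iteration 2: yield a=3, then a,b = 5,8
  Iteration 3: yield a=5, then a,b = 8,13
  Iteration 4: yield a=8, then a,b = 13,21
  Iteration 5: yield a=13, then a,b = 21,34
Therefore out = [2, 3, 5, 8, 13].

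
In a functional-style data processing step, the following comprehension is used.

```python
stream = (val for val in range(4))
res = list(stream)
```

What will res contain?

Step 1: Generator expression iterates range(4): [0, 1, 2, 3].
Step 2: list() collects all values.
Therefore res = [0, 1, 2, 3].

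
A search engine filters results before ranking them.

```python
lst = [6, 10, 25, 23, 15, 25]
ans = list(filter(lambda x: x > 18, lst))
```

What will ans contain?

Step 1: Filter elements > 18:
  6: removed
  10: removed
  25: kept
  23: kept
  15: removed
  25: kept
Therefore ans = [25, 23, 25].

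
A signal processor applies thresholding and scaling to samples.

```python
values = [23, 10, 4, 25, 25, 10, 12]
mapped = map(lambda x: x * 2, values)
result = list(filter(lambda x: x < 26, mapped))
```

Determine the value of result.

Step 1: Map x * 2:
  23 -> 46
  10 -> 20
  4 -> 8
  25 -> 50
  25 -> 50
  10 -> 20
  12 -> 24
Step 2: Filter for < 26:
  46: removed
  20: kept
  8: kept
  50: removed
  50: removed
  20: kept
  24: kept
Therefore result = [20, 8, 20, 24].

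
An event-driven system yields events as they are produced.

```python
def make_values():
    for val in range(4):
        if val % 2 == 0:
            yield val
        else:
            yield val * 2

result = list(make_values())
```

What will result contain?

Step 1: For each val in range(4), yield val if even, else val*2:
  val=0 (even): yield 0
  val=1 (odd): yield 1*2 = 2
  val=2 (even): yield 2
  val=3 (odd): yield 3*2 = 6
Therefore result = [0, 2, 2, 6].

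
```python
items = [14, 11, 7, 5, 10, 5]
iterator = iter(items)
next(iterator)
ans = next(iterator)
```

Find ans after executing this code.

Step 1: Create iterator over [14, 11, 7, 5, 10, 5].
Step 2: next() consumes 14.
Step 3: next() returns 11.
Therefore ans = 11.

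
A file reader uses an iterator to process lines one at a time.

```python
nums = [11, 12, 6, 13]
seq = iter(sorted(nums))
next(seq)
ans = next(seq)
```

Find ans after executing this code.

Step 1: sorted([11, 12, 6, 13]) = [6, 11, 12, 13].
Step 2: Create iterator and skip 1 elements.
Step 3: next() returns 11.
Therefore ans = 11.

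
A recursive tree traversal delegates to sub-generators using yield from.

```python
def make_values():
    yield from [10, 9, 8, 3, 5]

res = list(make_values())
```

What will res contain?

Step 1: yield from delegates to the iterable, yielding each element.
Step 2: Collected values: [10, 9, 8, 3, 5].
Therefore res = [10, 9, 8, 3, 5].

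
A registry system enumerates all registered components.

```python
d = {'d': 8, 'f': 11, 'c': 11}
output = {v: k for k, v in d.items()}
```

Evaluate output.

Step 1: Invert dict (swap keys and values):
  'd': 8 -> 8: 'd'
  'f': 11 -> 11: 'f'
  'c': 11 -> 11: 'c'
Therefore output = {8: 'd', 11: 'c'}.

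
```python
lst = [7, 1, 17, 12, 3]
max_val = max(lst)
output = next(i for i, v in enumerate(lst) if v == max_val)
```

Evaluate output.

Step 1: max([7, 1, 17, 12, 3]) = 17.
Step 2: Find first index where value == 17:
  Index 0: 7 != 17
  Index 1: 1 != 17
  Index 2: 17 == 17, found!
Therefore output = 2.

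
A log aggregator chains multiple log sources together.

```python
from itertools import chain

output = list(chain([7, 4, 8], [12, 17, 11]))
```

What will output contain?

Step 1: chain() concatenates iterables: [7, 4, 8] + [12, 17, 11].
Therefore output = [7, 4, 8, 12, 17, 11].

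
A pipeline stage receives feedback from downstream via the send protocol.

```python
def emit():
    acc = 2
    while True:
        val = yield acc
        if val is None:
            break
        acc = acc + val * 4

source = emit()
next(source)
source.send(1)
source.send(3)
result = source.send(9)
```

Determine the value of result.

Step 1: next() -> yield acc=2.
Step 2: send(1) -> val=1, acc = 2 + 1*4 = 6, yield 6.
Step 3: send(3) -> val=3, acc = 6 + 3*4 = 18, yield 18.
Step 4: send(9) -> val=9, acc = 18 + 9*4 = 54, yield 54.
Therefore result = 54.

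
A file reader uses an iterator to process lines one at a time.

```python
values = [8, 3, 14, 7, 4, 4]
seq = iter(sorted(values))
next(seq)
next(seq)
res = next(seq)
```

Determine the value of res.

Step 1: sorted([8, 3, 14, 7, 4, 4]) = [3, 4, 4, 7, 8, 14].
Step 2: Create iterator and skip 2 elements.
Step 3: next() returns 4.
Therefore res = 4.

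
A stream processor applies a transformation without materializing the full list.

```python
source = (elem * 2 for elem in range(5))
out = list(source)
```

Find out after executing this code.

Step 1: For each elem in range(5), compute elem*2:
  elem=0: 0*2 = 0
  elem=1: 1*2 = 2
  elem=2: 2*2 = 4
  elem=3: 3*2 = 6
  elem=4: 4*2 = 8
Therefore out = [0, 2, 4, 6, 8].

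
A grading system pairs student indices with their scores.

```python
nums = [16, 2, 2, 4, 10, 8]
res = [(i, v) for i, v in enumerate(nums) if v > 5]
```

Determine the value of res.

Step 1: Filter enumerate([16, 2, 2, 4, 10, 8]) keeping v > 5:
  (0, 16): 16 > 5, included
  (1, 2): 2 <= 5, excluded
  (2, 2): 2 <= 5, excluded
  (3, 4): 4 <= 5, excluded
  (4, 10): 10 > 5, included
  (5, 8): 8 > 5, included
Therefore res = [(0, 16), (4, 10), (5, 8)].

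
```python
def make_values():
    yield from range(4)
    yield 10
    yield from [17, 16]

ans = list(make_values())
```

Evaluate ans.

Step 1: Trace yields in order:
  yield 0
  yield 1
  yield 2
  yield 3
  yield 10
  yield 17
  yield 16
Therefore ans = [0, 1, 2, 3, 10, 17, 16].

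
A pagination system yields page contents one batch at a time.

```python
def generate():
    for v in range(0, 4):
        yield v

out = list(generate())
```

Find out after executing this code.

Step 1: The generator yields each value from range(0, 4).
Step 2: list() consumes all yields: [0, 1, 2, 3].
Therefore out = [0, 1, 2, 3].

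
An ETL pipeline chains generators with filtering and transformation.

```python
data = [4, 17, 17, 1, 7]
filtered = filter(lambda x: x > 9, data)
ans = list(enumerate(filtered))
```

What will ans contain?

Step 1: Filter [4, 17, 17, 1, 7] for > 9: [17, 17].
Step 2: enumerate re-indexes from 0: [(0, 17), (1, 17)].
Therefore ans = [(0, 17), (1, 17)].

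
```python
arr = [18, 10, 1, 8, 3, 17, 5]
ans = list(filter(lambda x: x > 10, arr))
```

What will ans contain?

Step 1: Filter elements > 10:
  18: kept
  10: removed
  1: removed
  8: removed
  3: removed
  17: kept
  5: removed
Therefore ans = [18, 17].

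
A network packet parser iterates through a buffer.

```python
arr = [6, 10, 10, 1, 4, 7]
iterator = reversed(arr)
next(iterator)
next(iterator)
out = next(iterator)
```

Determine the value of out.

Step 1: reversed([6, 10, 10, 1, 4, 7]) gives iterator: [7, 4, 1, 10, 10, 6].
Step 2: First next() = 7, second next() = 4.
Step 3: Third next() = 1.
Therefore out = 1.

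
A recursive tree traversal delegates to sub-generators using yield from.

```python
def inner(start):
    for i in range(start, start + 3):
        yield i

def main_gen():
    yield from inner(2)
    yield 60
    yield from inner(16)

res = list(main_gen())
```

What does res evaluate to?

Step 1: main_gen() delegates to inner(2):
  yield 2
  yield 3
  yield 4
Step 2: yield 60
Step 3: Delegates to inner(16):
  yield 16
  yield 17
  yield 18
Therefore res = [2, 3, 4, 60, 16, 17, 18].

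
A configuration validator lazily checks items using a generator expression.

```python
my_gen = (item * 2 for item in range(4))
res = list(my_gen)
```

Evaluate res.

Step 1: For each item in range(4), compute item*2:
  item=0: 0*2 = 0
  item=1: 1*2 = 2
  item=2: 2*2 = 4
  item=3: 3*2 = 6
Therefore res = [0, 2, 4, 6].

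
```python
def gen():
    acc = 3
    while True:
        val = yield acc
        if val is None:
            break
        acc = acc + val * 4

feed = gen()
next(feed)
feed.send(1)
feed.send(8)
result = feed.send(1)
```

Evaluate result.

Step 1: next() -> yield acc=3.
Step 2: send(1) -> val=1, acc = 3 + 1*4 = 7, yield 7.
Step 3: send(8) -> val=8, acc = 7 + 8*4 = 39, yield 39.
Step 4: send(1) -> val=1, acc = 39 + 1*4 = 43, yield 43.
Therefore result = 43.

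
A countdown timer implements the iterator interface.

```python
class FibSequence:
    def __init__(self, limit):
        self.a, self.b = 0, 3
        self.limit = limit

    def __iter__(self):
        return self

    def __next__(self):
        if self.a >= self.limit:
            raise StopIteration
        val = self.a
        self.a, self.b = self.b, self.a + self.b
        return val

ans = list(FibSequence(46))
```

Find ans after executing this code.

Step 1: Fibonacci-like sequence (a=0, b=3) until >= 46:
  Yield 0, then a,b = 3,3
  Yield 3, then a,b = 3,6
  Yield 3, then a,b = 6,9
  Yield 6, then a,b = 9,15
  Yield 9, then a,b = 15,24
  Yield 15, then a,b = 24,39
  Yield 24, then a,b = 39,63
  Yield 39, then a,b = 63,102
Step 2: 63 >= 46, stop.
Therefore ans = [0, 3, 3, 6, 9, 15, 24, 39].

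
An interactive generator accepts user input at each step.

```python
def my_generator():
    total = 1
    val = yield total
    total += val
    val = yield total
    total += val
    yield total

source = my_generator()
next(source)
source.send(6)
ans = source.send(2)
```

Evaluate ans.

Step 1: next() -> yield total=1.
Step 2: send(6) -> val=6, total = 1+6 = 7, yield 7.
Step 3: send(2) -> val=2, total = 7+2 = 9, yield 9.
Therefore ans = 9.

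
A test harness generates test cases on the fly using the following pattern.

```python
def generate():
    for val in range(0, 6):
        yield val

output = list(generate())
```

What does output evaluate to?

Step 1: The generator yields each value from range(0, 6).
Step 2: list() consumes all yields: [0, 1, 2, 3, 4, 5].
Therefore output = [0, 1, 2, 3, 4, 5].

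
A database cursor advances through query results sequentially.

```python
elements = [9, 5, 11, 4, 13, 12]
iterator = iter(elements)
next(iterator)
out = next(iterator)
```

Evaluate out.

Step 1: Create iterator over [9, 5, 11, 4, 13, 12].
Step 2: next() consumes 9.
Step 3: next() returns 5.
Therefore out = 5.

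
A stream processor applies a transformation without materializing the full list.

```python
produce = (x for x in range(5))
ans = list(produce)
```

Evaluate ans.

Step 1: Generator expression iterates range(5): [0, 1, 2, 3, 4].
Step 2: list() collects all values.
Therefore ans = [0, 1, 2, 3, 4].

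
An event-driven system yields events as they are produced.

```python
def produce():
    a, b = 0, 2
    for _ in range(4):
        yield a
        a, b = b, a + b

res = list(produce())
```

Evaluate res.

Step 1: Fibonacci-like sequence starting with a=0, b=2:
  Iteration 1: yield a=0, then a,b = 2,2
  Iteration 2: yield a=2, then a,b = 2,4
  Iteration 3: yield a=2, then a,b = 4,6
  Iteration 4: yield a=4, then a,b = 6,10
Therefore res = [0, 2, 2, 4].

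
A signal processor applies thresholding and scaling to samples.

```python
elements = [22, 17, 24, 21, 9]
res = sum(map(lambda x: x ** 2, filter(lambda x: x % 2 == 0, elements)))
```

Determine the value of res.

Step 1: Filter even numbers from [22, 17, 24, 21, 9]: [22, 24]
Step 2: Square each: [484, 576]
Step 3: Sum = 1060.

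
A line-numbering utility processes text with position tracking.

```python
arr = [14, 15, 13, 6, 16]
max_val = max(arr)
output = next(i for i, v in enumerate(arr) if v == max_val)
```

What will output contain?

Step 1: max([14, 15, 13, 6, 16]) = 16.
Step 2: Find first index where value == 16:
  Index 0: 14 != 16
  Index 1: 15 != 16
  Index 2: 13 != 16
  Index 3: 6 != 16
  Index 4: 16 == 16, found!
Therefore output = 4.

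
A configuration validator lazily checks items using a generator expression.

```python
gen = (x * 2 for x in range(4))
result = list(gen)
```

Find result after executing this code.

Step 1: For each x in range(4), compute x*2:
  x=0: 0*2 = 0
  x=1: 1*2 = 2
  x=2: 2*2 = 4
  x=3: 3*2 = 6
Therefore result = [0, 2, 4, 6].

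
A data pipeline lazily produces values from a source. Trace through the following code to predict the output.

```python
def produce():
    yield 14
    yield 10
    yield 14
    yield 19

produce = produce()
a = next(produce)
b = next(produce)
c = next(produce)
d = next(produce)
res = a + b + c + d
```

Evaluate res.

Step 1: Create generator and consume all values:
  a = next(produce) = 14
  b = next(produce) = 10
  c = next(produce) = 14
  d = next(produce) = 19
Step 2: res = 14 + 10 + 14 + 19 = 57.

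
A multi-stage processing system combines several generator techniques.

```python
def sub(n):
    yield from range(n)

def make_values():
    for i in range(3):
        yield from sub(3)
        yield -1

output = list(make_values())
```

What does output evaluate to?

Step 1: For each i in range(3):
  i=0: yield from sub(3) -> [0, 1, 2], then yield -1
  i=1: yield from sub(3) -> [0, 1, 2], then yield -1
  i=2: yield from sub(3) -> [0, 1, 2], then yield -1
Therefore output = [0, 1, 2, -1, 0, 1, 2, -1, 0, 1, 2, -1].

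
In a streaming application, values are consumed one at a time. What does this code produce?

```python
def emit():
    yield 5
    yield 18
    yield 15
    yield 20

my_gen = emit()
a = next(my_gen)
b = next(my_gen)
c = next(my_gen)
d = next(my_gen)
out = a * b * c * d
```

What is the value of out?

Step 1: Create generator and consume all values:
  a = next(my_gen) = 5
  b = next(my_gen) = 18
  c = next(my_gen) = 15
  d = next(my_gen) = 20
Step 2: out = 5 * 18 * 15 * 20 = 27000.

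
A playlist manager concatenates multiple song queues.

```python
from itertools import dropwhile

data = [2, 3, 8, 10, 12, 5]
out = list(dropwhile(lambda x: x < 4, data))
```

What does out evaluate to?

Step 1: dropwhile drops elements while < 4:
  2 < 4: dropped
  3 < 4: dropped
  8: kept (dropping stopped)
Step 2: Remaining elements kept regardless of condition.
Therefore out = [8, 10, 12, 5].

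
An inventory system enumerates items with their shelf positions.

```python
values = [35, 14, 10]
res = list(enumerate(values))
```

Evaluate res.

Step 1: enumerate pairs each element with its index:
  (0, 35)
  (1, 14)
  (2, 10)
Therefore res = [(0, 35), (1, 14), (2, 10)].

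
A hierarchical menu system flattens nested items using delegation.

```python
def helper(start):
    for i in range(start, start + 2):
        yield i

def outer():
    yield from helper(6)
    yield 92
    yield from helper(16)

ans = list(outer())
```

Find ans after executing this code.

Step 1: outer() delegates to helper(6):
  yield 6
  yield 7
Step 2: yield 92
Step 3: Delegates to helper(16):
  yield 16
  yield 17
Therefore ans = [6, 7, 92, 16, 17].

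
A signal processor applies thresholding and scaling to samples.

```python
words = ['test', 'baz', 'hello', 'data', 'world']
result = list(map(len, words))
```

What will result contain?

Step 1: Map len() to each word:
  'test' -> 4
  'baz' -> 3
  'hello' -> 5
  'data' -> 4
  'world' -> 5
Therefore result = [4, 3, 5, 4, 5].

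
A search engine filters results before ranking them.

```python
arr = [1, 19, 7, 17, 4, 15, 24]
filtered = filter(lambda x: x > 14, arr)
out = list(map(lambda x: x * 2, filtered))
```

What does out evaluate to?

Step 1: Filter arr for elements > 14:
  1: removed
  19: kept
  7: removed
  17: kept
  4: removed
  15: kept
  24: kept
Step 2: Map x * 2 on filtered [19, 17, 15, 24]:
  19 -> 38
  17 -> 34
  15 -> 30
  24 -> 48
Therefore out = [38, 34, 30, 48].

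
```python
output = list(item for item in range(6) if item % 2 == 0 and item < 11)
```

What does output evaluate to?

Step 1: Filter range(6) where item % 2 == 0 and item < 11:
  item=0: both conditions met, included
  item=1: excluded (1 % 2 != 0)
  item=2: both conditions met, included
  item=3: excluded (3 % 2 != 0)
  item=4: both conditions met, included
  item=5: excluded (5 % 2 != 0)
Therefore output = [0, 2, 4].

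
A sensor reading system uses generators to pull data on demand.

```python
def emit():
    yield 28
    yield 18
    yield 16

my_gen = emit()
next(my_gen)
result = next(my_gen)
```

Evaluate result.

Step 1: emit() creates a generator.
Step 2: next(my_gen) yields 28 (consumed and discarded).
Step 3: next(my_gen) yields 18, assigned to result.
Therefore result = 18.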